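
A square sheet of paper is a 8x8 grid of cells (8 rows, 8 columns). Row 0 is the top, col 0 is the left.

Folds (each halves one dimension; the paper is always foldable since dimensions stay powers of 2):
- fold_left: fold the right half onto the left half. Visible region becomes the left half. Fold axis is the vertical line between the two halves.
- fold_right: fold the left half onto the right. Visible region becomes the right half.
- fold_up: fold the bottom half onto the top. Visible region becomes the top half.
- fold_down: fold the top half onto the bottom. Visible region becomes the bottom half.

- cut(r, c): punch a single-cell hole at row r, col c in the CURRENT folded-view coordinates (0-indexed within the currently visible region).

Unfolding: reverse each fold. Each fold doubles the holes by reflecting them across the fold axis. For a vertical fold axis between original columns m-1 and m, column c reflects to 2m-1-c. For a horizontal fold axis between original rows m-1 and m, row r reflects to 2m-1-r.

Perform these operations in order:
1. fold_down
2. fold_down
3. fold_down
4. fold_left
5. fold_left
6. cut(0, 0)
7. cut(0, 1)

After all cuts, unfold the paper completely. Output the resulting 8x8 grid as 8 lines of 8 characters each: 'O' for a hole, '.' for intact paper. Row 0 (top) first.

Op 1 fold_down: fold axis h@4; visible region now rows[4,8) x cols[0,8) = 4x8
Op 2 fold_down: fold axis h@6; visible region now rows[6,8) x cols[0,8) = 2x8
Op 3 fold_down: fold axis h@7; visible region now rows[7,8) x cols[0,8) = 1x8
Op 4 fold_left: fold axis v@4; visible region now rows[7,8) x cols[0,4) = 1x4
Op 5 fold_left: fold axis v@2; visible region now rows[7,8) x cols[0,2) = 1x2
Op 6 cut(0, 0): punch at orig (7,0); cuts so far [(7, 0)]; region rows[7,8) x cols[0,2) = 1x2
Op 7 cut(0, 1): punch at orig (7,1); cuts so far [(7, 0), (7, 1)]; region rows[7,8) x cols[0,2) = 1x2
Unfold 1 (reflect across v@2): 4 holes -> [(7, 0), (7, 1), (7, 2), (7, 3)]
Unfold 2 (reflect across v@4): 8 holes -> [(7, 0), (7, 1), (7, 2), (7, 3), (7, 4), (7, 5), (7, 6), (7, 7)]
Unfold 3 (reflect across h@7): 16 holes -> [(6, 0), (6, 1), (6, 2), (6, 3), (6, 4), (6, 5), (6, 6), (6, 7), (7, 0), (7, 1), (7, 2), (7, 3), (7, 4), (7, 5), (7, 6), (7, 7)]
Unfold 4 (reflect across h@6): 32 holes -> [(4, 0), (4, 1), (4, 2), (4, 3), (4, 4), (4, 5), (4, 6), (4, 7), (5, 0), (5, 1), (5, 2), (5, 3), (5, 4), (5, 5), (5, 6), (5, 7), (6, 0), (6, 1), (6, 2), (6, 3), (6, 4), (6, 5), (6, 6), (6, 7), (7, 0), (7, 1), (7, 2), (7, 3), (7, 4), (7, 5), (7, 6), (7, 7)]
Unfold 5 (reflect across h@4): 64 holes -> [(0, 0), (0, 1), (0, 2), (0, 3), (0, 4), (0, 5), (0, 6), (0, 7), (1, 0), (1, 1), (1, 2), (1, 3), (1, 4), (1, 5), (1, 6), (1, 7), (2, 0), (2, 1), (2, 2), (2, 3), (2, 4), (2, 5), (2, 6), (2, 7), (3, 0), (3, 1), (3, 2), (3, 3), (3, 4), (3, 5), (3, 6), (3, 7), (4, 0), (4, 1), (4, 2), (4, 3), (4, 4), (4, 5), (4, 6), (4, 7), (5, 0), (5, 1), (5, 2), (5, 3), (5, 4), (5, 5), (5, 6), (5, 7), (6, 0), (6, 1), (6, 2), (6, 3), (6, 4), (6, 5), (6, 6), (6, 7), (7, 0), (7, 1), (7, 2), (7, 3), (7, 4), (7, 5), (7, 6), (7, 7)]

Answer: OOOOOOOO
OOOOOOOO
OOOOOOOO
OOOOOOOO
OOOOOOOO
OOOOOOOO
OOOOOOOO
OOOOOOOO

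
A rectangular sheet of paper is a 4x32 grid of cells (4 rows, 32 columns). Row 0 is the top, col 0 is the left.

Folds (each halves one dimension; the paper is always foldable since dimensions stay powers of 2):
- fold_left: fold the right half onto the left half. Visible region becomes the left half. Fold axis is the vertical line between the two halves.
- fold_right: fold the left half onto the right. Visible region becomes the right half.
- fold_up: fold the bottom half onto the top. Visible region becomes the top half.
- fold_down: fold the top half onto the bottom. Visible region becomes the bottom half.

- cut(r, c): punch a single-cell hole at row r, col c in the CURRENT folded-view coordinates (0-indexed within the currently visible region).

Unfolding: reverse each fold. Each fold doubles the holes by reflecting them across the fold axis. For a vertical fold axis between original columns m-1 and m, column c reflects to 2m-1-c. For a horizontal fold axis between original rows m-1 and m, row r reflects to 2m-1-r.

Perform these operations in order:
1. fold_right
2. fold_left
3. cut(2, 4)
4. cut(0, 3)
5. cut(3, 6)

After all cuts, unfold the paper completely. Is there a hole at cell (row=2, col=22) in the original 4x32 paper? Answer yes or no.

Answer: no

Derivation:
Op 1 fold_right: fold axis v@16; visible region now rows[0,4) x cols[16,32) = 4x16
Op 2 fold_left: fold axis v@24; visible region now rows[0,4) x cols[16,24) = 4x8
Op 3 cut(2, 4): punch at orig (2,20); cuts so far [(2, 20)]; region rows[0,4) x cols[16,24) = 4x8
Op 4 cut(0, 3): punch at orig (0,19); cuts so far [(0, 19), (2, 20)]; region rows[0,4) x cols[16,24) = 4x8
Op 5 cut(3, 6): punch at orig (3,22); cuts so far [(0, 19), (2, 20), (3, 22)]; region rows[0,4) x cols[16,24) = 4x8
Unfold 1 (reflect across v@24): 6 holes -> [(0, 19), (0, 28), (2, 20), (2, 27), (3, 22), (3, 25)]
Unfold 2 (reflect across v@16): 12 holes -> [(0, 3), (0, 12), (0, 19), (0, 28), (2, 4), (2, 11), (2, 20), (2, 27), (3, 6), (3, 9), (3, 22), (3, 25)]
Holes: [(0, 3), (0, 12), (0, 19), (0, 28), (2, 4), (2, 11), (2, 20), (2, 27), (3, 6), (3, 9), (3, 22), (3, 25)]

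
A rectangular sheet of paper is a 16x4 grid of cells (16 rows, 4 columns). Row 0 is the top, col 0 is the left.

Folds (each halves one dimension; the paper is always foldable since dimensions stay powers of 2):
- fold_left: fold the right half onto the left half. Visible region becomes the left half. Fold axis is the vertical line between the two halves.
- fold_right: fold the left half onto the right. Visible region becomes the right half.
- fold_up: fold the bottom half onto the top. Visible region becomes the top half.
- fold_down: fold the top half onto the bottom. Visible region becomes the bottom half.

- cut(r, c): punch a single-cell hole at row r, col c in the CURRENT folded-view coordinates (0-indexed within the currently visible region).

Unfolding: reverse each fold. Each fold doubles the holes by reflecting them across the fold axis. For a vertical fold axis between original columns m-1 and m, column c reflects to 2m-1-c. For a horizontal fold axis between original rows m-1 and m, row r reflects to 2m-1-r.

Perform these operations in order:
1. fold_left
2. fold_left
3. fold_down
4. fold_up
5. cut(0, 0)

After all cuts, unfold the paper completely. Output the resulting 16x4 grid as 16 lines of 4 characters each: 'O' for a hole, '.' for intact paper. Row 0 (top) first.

Answer: OOOO
....
....
....
....
....
....
OOOO
OOOO
....
....
....
....
....
....
OOOO

Derivation:
Op 1 fold_left: fold axis v@2; visible region now rows[0,16) x cols[0,2) = 16x2
Op 2 fold_left: fold axis v@1; visible region now rows[0,16) x cols[0,1) = 16x1
Op 3 fold_down: fold axis h@8; visible region now rows[8,16) x cols[0,1) = 8x1
Op 4 fold_up: fold axis h@12; visible region now rows[8,12) x cols[0,1) = 4x1
Op 5 cut(0, 0): punch at orig (8,0); cuts so far [(8, 0)]; region rows[8,12) x cols[0,1) = 4x1
Unfold 1 (reflect across h@12): 2 holes -> [(8, 0), (15, 0)]
Unfold 2 (reflect across h@8): 4 holes -> [(0, 0), (7, 0), (8, 0), (15, 0)]
Unfold 3 (reflect across v@1): 8 holes -> [(0, 0), (0, 1), (7, 0), (7, 1), (8, 0), (8, 1), (15, 0), (15, 1)]
Unfold 4 (reflect across v@2): 16 holes -> [(0, 0), (0, 1), (0, 2), (0, 3), (7, 0), (7, 1), (7, 2), (7, 3), (8, 0), (8, 1), (8, 2), (8, 3), (15, 0), (15, 1), (15, 2), (15, 3)]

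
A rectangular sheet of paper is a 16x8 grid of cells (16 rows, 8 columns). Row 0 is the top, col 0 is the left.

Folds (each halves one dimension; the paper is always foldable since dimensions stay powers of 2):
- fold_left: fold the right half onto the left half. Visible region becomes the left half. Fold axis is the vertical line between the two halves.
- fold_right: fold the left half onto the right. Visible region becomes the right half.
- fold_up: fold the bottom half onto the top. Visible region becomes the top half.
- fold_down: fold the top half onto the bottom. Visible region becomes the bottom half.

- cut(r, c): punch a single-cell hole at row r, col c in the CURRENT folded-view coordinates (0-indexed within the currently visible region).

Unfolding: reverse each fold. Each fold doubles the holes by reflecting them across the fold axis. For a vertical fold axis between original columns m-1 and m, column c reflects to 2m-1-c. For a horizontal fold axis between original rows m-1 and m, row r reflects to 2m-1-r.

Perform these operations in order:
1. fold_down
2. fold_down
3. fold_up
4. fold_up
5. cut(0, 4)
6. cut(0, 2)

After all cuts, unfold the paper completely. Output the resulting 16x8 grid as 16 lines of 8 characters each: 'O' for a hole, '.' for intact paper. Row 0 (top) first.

Answer: ..O.O...
..O.O...
..O.O...
..O.O...
..O.O...
..O.O...
..O.O...
..O.O...
..O.O...
..O.O...
..O.O...
..O.O...
..O.O...
..O.O...
..O.O...
..O.O...

Derivation:
Op 1 fold_down: fold axis h@8; visible region now rows[8,16) x cols[0,8) = 8x8
Op 2 fold_down: fold axis h@12; visible region now rows[12,16) x cols[0,8) = 4x8
Op 3 fold_up: fold axis h@14; visible region now rows[12,14) x cols[0,8) = 2x8
Op 4 fold_up: fold axis h@13; visible region now rows[12,13) x cols[0,8) = 1x8
Op 5 cut(0, 4): punch at orig (12,4); cuts so far [(12, 4)]; region rows[12,13) x cols[0,8) = 1x8
Op 6 cut(0, 2): punch at orig (12,2); cuts so far [(12, 2), (12, 4)]; region rows[12,13) x cols[0,8) = 1x8
Unfold 1 (reflect across h@13): 4 holes -> [(12, 2), (12, 4), (13, 2), (13, 4)]
Unfold 2 (reflect across h@14): 8 holes -> [(12, 2), (12, 4), (13, 2), (13, 4), (14, 2), (14, 4), (15, 2), (15, 4)]
Unfold 3 (reflect across h@12): 16 holes -> [(8, 2), (8, 4), (9, 2), (9, 4), (10, 2), (10, 4), (11, 2), (11, 4), (12, 2), (12, 4), (13, 2), (13, 4), (14, 2), (14, 4), (15, 2), (15, 4)]
Unfold 4 (reflect across h@8): 32 holes -> [(0, 2), (0, 4), (1, 2), (1, 4), (2, 2), (2, 4), (3, 2), (3, 4), (4, 2), (4, 4), (5, 2), (5, 4), (6, 2), (6, 4), (7, 2), (7, 4), (8, 2), (8, 4), (9, 2), (9, 4), (10, 2), (10, 4), (11, 2), (11, 4), (12, 2), (12, 4), (13, 2), (13, 4), (14, 2), (14, 4), (15, 2), (15, 4)]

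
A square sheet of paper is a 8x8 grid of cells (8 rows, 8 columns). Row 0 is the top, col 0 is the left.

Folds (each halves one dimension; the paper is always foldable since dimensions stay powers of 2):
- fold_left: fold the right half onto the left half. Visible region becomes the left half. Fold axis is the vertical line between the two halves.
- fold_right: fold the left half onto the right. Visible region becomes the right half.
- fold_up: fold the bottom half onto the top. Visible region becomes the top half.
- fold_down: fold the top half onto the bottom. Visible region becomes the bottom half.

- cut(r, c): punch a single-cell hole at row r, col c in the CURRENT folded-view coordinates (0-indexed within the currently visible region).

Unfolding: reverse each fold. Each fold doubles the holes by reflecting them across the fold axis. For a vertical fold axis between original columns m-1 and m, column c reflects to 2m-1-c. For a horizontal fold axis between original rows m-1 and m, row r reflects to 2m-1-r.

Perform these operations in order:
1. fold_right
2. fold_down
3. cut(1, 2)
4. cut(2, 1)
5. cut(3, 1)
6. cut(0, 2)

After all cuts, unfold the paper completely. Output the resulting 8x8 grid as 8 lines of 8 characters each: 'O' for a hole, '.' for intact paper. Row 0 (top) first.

Answer: ..O..O..
..O..O..
.O....O.
.O....O.
.O....O.
.O....O.
..O..O..
..O..O..

Derivation:
Op 1 fold_right: fold axis v@4; visible region now rows[0,8) x cols[4,8) = 8x4
Op 2 fold_down: fold axis h@4; visible region now rows[4,8) x cols[4,8) = 4x4
Op 3 cut(1, 2): punch at orig (5,6); cuts so far [(5, 6)]; region rows[4,8) x cols[4,8) = 4x4
Op 4 cut(2, 1): punch at orig (6,5); cuts so far [(5, 6), (6, 5)]; region rows[4,8) x cols[4,8) = 4x4
Op 5 cut(3, 1): punch at orig (7,5); cuts so far [(5, 6), (6, 5), (7, 5)]; region rows[4,8) x cols[4,8) = 4x4
Op 6 cut(0, 2): punch at orig (4,6); cuts so far [(4, 6), (5, 6), (6, 5), (7, 5)]; region rows[4,8) x cols[4,8) = 4x4
Unfold 1 (reflect across h@4): 8 holes -> [(0, 5), (1, 5), (2, 6), (3, 6), (4, 6), (5, 6), (6, 5), (7, 5)]
Unfold 2 (reflect across v@4): 16 holes -> [(0, 2), (0, 5), (1, 2), (1, 5), (2, 1), (2, 6), (3, 1), (3, 6), (4, 1), (4, 6), (5, 1), (5, 6), (6, 2), (6, 5), (7, 2), (7, 5)]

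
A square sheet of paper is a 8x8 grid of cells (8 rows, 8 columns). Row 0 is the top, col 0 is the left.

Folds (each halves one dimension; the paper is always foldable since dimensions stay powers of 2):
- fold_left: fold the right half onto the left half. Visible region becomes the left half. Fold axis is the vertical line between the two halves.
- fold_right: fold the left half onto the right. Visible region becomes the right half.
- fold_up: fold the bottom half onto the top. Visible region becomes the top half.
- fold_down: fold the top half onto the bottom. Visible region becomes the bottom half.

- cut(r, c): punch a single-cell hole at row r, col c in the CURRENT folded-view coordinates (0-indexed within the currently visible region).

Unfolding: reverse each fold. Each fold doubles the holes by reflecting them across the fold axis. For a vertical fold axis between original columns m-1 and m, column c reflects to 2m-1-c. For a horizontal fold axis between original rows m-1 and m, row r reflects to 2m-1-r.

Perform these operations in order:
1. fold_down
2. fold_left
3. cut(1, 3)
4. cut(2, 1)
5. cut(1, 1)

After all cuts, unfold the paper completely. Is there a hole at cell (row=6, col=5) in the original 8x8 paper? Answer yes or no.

Op 1 fold_down: fold axis h@4; visible region now rows[4,8) x cols[0,8) = 4x8
Op 2 fold_left: fold axis v@4; visible region now rows[4,8) x cols[0,4) = 4x4
Op 3 cut(1, 3): punch at orig (5,3); cuts so far [(5, 3)]; region rows[4,8) x cols[0,4) = 4x4
Op 4 cut(2, 1): punch at orig (6,1); cuts so far [(5, 3), (6, 1)]; region rows[4,8) x cols[0,4) = 4x4
Op 5 cut(1, 1): punch at orig (5,1); cuts so far [(5, 1), (5, 3), (6, 1)]; region rows[4,8) x cols[0,4) = 4x4
Unfold 1 (reflect across v@4): 6 holes -> [(5, 1), (5, 3), (5, 4), (5, 6), (6, 1), (6, 6)]
Unfold 2 (reflect across h@4): 12 holes -> [(1, 1), (1, 6), (2, 1), (2, 3), (2, 4), (2, 6), (5, 1), (5, 3), (5, 4), (5, 6), (6, 1), (6, 6)]
Holes: [(1, 1), (1, 6), (2, 1), (2, 3), (2, 4), (2, 6), (5, 1), (5, 3), (5, 4), (5, 6), (6, 1), (6, 6)]

Answer: no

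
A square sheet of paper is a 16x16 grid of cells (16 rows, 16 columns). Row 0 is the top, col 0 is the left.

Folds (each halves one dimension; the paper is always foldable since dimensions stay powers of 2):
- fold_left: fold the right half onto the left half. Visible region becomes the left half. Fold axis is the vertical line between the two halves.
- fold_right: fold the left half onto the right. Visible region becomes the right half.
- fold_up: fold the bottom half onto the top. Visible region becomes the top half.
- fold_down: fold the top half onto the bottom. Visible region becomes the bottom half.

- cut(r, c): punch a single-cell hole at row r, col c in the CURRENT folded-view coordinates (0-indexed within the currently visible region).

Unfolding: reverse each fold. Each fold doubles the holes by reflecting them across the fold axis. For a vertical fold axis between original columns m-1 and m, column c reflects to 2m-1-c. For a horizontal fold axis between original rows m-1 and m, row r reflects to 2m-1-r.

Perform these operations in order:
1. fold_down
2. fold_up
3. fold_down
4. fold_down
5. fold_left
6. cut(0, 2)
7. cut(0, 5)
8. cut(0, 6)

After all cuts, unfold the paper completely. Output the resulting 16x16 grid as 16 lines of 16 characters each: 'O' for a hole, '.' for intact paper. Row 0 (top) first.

Answer: ..O..OO..OO..O..
..O..OO..OO..O..
..O..OO..OO..O..
..O..OO..OO..O..
..O..OO..OO..O..
..O..OO..OO..O..
..O..OO..OO..O..
..O..OO..OO..O..
..O..OO..OO..O..
..O..OO..OO..O..
..O..OO..OO..O..
..O..OO..OO..O..
..O..OO..OO..O..
..O..OO..OO..O..
..O..OO..OO..O..
..O..OO..OO..O..

Derivation:
Op 1 fold_down: fold axis h@8; visible region now rows[8,16) x cols[0,16) = 8x16
Op 2 fold_up: fold axis h@12; visible region now rows[8,12) x cols[0,16) = 4x16
Op 3 fold_down: fold axis h@10; visible region now rows[10,12) x cols[0,16) = 2x16
Op 4 fold_down: fold axis h@11; visible region now rows[11,12) x cols[0,16) = 1x16
Op 5 fold_left: fold axis v@8; visible region now rows[11,12) x cols[0,8) = 1x8
Op 6 cut(0, 2): punch at orig (11,2); cuts so far [(11, 2)]; region rows[11,12) x cols[0,8) = 1x8
Op 7 cut(0, 5): punch at orig (11,5); cuts so far [(11, 2), (11, 5)]; region rows[11,12) x cols[0,8) = 1x8
Op 8 cut(0, 6): punch at orig (11,6); cuts so far [(11, 2), (11, 5), (11, 6)]; region rows[11,12) x cols[0,8) = 1x8
Unfold 1 (reflect across v@8): 6 holes -> [(11, 2), (11, 5), (11, 6), (11, 9), (11, 10), (11, 13)]
Unfold 2 (reflect across h@11): 12 holes -> [(10, 2), (10, 5), (10, 6), (10, 9), (10, 10), (10, 13), (11, 2), (11, 5), (11, 6), (11, 9), (11, 10), (11, 13)]
Unfold 3 (reflect across h@10): 24 holes -> [(8, 2), (8, 5), (8, 6), (8, 9), (8, 10), (8, 13), (9, 2), (9, 5), (9, 6), (9, 9), (9, 10), (9, 13), (10, 2), (10, 5), (10, 6), (10, 9), (10, 10), (10, 13), (11, 2), (11, 5), (11, 6), (11, 9), (11, 10), (11, 13)]
Unfold 4 (reflect across h@12): 48 holes -> [(8, 2), (8, 5), (8, 6), (8, 9), (8, 10), (8, 13), (9, 2), (9, 5), (9, 6), (9, 9), (9, 10), (9, 13), (10, 2), (10, 5), (10, 6), (10, 9), (10, 10), (10, 13), (11, 2), (11, 5), (11, 6), (11, 9), (11, 10), (11, 13), (12, 2), (12, 5), (12, 6), (12, 9), (12, 10), (12, 13), (13, 2), (13, 5), (13, 6), (13, 9), (13, 10), (13, 13), (14, 2), (14, 5), (14, 6), (14, 9), (14, 10), (14, 13), (15, 2), (15, 5), (15, 6), (15, 9), (15, 10), (15, 13)]
Unfold 5 (reflect across h@8): 96 holes -> [(0, 2), (0, 5), (0, 6), (0, 9), (0, 10), (0, 13), (1, 2), (1, 5), (1, 6), (1, 9), (1, 10), (1, 13), (2, 2), (2, 5), (2, 6), (2, 9), (2, 10), (2, 13), (3, 2), (3, 5), (3, 6), (3, 9), (3, 10), (3, 13), (4, 2), (4, 5), (4, 6), (4, 9), (4, 10), (4, 13), (5, 2), (5, 5), (5, 6), (5, 9), (5, 10), (5, 13), (6, 2), (6, 5), (6, 6), (6, 9), (6, 10), (6, 13), (7, 2), (7, 5), (7, 6), (7, 9), (7, 10), (7, 13), (8, 2), (8, 5), (8, 6), (8, 9), (8, 10), (8, 13), (9, 2), (9, 5), (9, 6), (9, 9), (9, 10), (9, 13), (10, 2), (10, 5), (10, 6), (10, 9), (10, 10), (10, 13), (11, 2), (11, 5), (11, 6), (11, 9), (11, 10), (11, 13), (12, 2), (12, 5), (12, 6), (12, 9), (12, 10), (12, 13), (13, 2), (13, 5), (13, 6), (13, 9), (13, 10), (13, 13), (14, 2), (14, 5), (14, 6), (14, 9), (14, 10), (14, 13), (15, 2), (15, 5), (15, 6), (15, 9), (15, 10), (15, 13)]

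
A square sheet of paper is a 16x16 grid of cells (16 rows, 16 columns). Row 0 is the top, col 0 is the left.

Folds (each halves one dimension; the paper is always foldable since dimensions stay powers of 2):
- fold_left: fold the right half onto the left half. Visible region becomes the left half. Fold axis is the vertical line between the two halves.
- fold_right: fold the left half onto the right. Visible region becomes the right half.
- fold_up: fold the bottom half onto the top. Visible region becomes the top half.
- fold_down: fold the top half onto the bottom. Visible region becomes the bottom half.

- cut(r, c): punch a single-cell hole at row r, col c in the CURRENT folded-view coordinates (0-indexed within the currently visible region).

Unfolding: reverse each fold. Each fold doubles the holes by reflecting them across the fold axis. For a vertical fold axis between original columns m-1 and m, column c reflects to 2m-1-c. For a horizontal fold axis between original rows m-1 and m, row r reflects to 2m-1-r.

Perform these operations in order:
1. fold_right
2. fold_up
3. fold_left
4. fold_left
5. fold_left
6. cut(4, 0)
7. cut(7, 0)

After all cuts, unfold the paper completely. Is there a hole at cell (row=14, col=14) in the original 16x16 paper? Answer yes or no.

Op 1 fold_right: fold axis v@8; visible region now rows[0,16) x cols[8,16) = 16x8
Op 2 fold_up: fold axis h@8; visible region now rows[0,8) x cols[8,16) = 8x8
Op 3 fold_left: fold axis v@12; visible region now rows[0,8) x cols[8,12) = 8x4
Op 4 fold_left: fold axis v@10; visible region now rows[0,8) x cols[8,10) = 8x2
Op 5 fold_left: fold axis v@9; visible region now rows[0,8) x cols[8,9) = 8x1
Op 6 cut(4, 0): punch at orig (4,8); cuts so far [(4, 8)]; region rows[0,8) x cols[8,9) = 8x1
Op 7 cut(7, 0): punch at orig (7,8); cuts so far [(4, 8), (7, 8)]; region rows[0,8) x cols[8,9) = 8x1
Unfold 1 (reflect across v@9): 4 holes -> [(4, 8), (4, 9), (7, 8), (7, 9)]
Unfold 2 (reflect across v@10): 8 holes -> [(4, 8), (4, 9), (4, 10), (4, 11), (7, 8), (7, 9), (7, 10), (7, 11)]
Unfold 3 (reflect across v@12): 16 holes -> [(4, 8), (4, 9), (4, 10), (4, 11), (4, 12), (4, 13), (4, 14), (4, 15), (7, 8), (7, 9), (7, 10), (7, 11), (7, 12), (7, 13), (7, 14), (7, 15)]
Unfold 4 (reflect across h@8): 32 holes -> [(4, 8), (4, 9), (4, 10), (4, 11), (4, 12), (4, 13), (4, 14), (4, 15), (7, 8), (7, 9), (7, 10), (7, 11), (7, 12), (7, 13), (7, 14), (7, 15), (8, 8), (8, 9), (8, 10), (8, 11), (8, 12), (8, 13), (8, 14), (8, 15), (11, 8), (11, 9), (11, 10), (11, 11), (11, 12), (11, 13), (11, 14), (11, 15)]
Unfold 5 (reflect across v@8): 64 holes -> [(4, 0), (4, 1), (4, 2), (4, 3), (4, 4), (4, 5), (4, 6), (4, 7), (4, 8), (4, 9), (4, 10), (4, 11), (4, 12), (4, 13), (4, 14), (4, 15), (7, 0), (7, 1), (7, 2), (7, 3), (7, 4), (7, 5), (7, 6), (7, 7), (7, 8), (7, 9), (7, 10), (7, 11), (7, 12), (7, 13), (7, 14), (7, 15), (8, 0), (8, 1), (8, 2), (8, 3), (8, 4), (8, 5), (8, 6), (8, 7), (8, 8), (8, 9), (8, 10), (8, 11), (8, 12), (8, 13), (8, 14), (8, 15), (11, 0), (11, 1), (11, 2), (11, 3), (11, 4), (11, 5), (11, 6), (11, 7), (11, 8), (11, 9), (11, 10), (11, 11), (11, 12), (11, 13), (11, 14), (11, 15)]
Holes: [(4, 0), (4, 1), (4, 2), (4, 3), (4, 4), (4, 5), (4, 6), (4, 7), (4, 8), (4, 9), (4, 10), (4, 11), (4, 12), (4, 13), (4, 14), (4, 15), (7, 0), (7, 1), (7, 2), (7, 3), (7, 4), (7, 5), (7, 6), (7, 7), (7, 8), (7, 9), (7, 10), (7, 11), (7, 12), (7, 13), (7, 14), (7, 15), (8, 0), (8, 1), (8, 2), (8, 3), (8, 4), (8, 5), (8, 6), (8, 7), (8, 8), (8, 9), (8, 10), (8, 11), (8, 12), (8, 13), (8, 14), (8, 15), (11, 0), (11, 1), (11, 2), (11, 3), (11, 4), (11, 5), (11, 6), (11, 7), (11, 8), (11, 9), (11, 10), (11, 11), (11, 12), (11, 13), (11, 14), (11, 15)]

Answer: no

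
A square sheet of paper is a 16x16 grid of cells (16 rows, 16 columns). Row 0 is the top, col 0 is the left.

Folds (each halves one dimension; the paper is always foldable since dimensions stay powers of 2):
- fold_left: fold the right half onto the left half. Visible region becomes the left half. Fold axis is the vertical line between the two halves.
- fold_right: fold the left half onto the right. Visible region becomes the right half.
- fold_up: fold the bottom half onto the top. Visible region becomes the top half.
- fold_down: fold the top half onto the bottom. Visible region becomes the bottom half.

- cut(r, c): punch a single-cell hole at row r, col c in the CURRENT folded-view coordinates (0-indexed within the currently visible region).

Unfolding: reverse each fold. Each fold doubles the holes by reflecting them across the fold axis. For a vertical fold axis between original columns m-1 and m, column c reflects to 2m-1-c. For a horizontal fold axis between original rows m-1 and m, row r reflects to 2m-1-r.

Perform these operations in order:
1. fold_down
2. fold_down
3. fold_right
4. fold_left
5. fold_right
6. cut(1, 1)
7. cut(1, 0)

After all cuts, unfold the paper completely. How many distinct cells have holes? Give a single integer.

Answer: 64

Derivation:
Op 1 fold_down: fold axis h@8; visible region now rows[8,16) x cols[0,16) = 8x16
Op 2 fold_down: fold axis h@12; visible region now rows[12,16) x cols[0,16) = 4x16
Op 3 fold_right: fold axis v@8; visible region now rows[12,16) x cols[8,16) = 4x8
Op 4 fold_left: fold axis v@12; visible region now rows[12,16) x cols[8,12) = 4x4
Op 5 fold_right: fold axis v@10; visible region now rows[12,16) x cols[10,12) = 4x2
Op 6 cut(1, 1): punch at orig (13,11); cuts so far [(13, 11)]; region rows[12,16) x cols[10,12) = 4x2
Op 7 cut(1, 0): punch at orig (13,10); cuts so far [(13, 10), (13, 11)]; region rows[12,16) x cols[10,12) = 4x2
Unfold 1 (reflect across v@10): 4 holes -> [(13, 8), (13, 9), (13, 10), (13, 11)]
Unfold 2 (reflect across v@12): 8 holes -> [(13, 8), (13, 9), (13, 10), (13, 11), (13, 12), (13, 13), (13, 14), (13, 15)]
Unfold 3 (reflect across v@8): 16 holes -> [(13, 0), (13, 1), (13, 2), (13, 3), (13, 4), (13, 5), (13, 6), (13, 7), (13, 8), (13, 9), (13, 10), (13, 11), (13, 12), (13, 13), (13, 14), (13, 15)]
Unfold 4 (reflect across h@12): 32 holes -> [(10, 0), (10, 1), (10, 2), (10, 3), (10, 4), (10, 5), (10, 6), (10, 7), (10, 8), (10, 9), (10, 10), (10, 11), (10, 12), (10, 13), (10, 14), (10, 15), (13, 0), (13, 1), (13, 2), (13, 3), (13, 4), (13, 5), (13, 6), (13, 7), (13, 8), (13, 9), (13, 10), (13, 11), (13, 12), (13, 13), (13, 14), (13, 15)]
Unfold 5 (reflect across h@8): 64 holes -> [(2, 0), (2, 1), (2, 2), (2, 3), (2, 4), (2, 5), (2, 6), (2, 7), (2, 8), (2, 9), (2, 10), (2, 11), (2, 12), (2, 13), (2, 14), (2, 15), (5, 0), (5, 1), (5, 2), (5, 3), (5, 4), (5, 5), (5, 6), (5, 7), (5, 8), (5, 9), (5, 10), (5, 11), (5, 12), (5, 13), (5, 14), (5, 15), (10, 0), (10, 1), (10, 2), (10, 3), (10, 4), (10, 5), (10, 6), (10, 7), (10, 8), (10, 9), (10, 10), (10, 11), (10, 12), (10, 13), (10, 14), (10, 15), (13, 0), (13, 1), (13, 2), (13, 3), (13, 4), (13, 5), (13, 6), (13, 7), (13, 8), (13, 9), (13, 10), (13, 11), (13, 12), (13, 13), (13, 14), (13, 15)]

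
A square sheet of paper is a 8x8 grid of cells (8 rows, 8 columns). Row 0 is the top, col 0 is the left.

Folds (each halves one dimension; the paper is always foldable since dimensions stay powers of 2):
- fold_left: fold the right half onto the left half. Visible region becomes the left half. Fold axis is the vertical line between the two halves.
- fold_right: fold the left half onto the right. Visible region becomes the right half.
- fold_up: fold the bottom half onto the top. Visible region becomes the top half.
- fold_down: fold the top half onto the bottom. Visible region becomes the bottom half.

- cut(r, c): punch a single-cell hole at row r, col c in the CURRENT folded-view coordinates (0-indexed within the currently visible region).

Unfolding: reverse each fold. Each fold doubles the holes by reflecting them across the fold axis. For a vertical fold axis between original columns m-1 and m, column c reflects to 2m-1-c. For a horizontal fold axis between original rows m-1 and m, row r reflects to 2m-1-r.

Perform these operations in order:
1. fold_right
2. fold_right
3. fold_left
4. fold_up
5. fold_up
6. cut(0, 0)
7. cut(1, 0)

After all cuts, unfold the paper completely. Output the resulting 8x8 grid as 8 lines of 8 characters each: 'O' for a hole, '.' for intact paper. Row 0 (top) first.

Op 1 fold_right: fold axis v@4; visible region now rows[0,8) x cols[4,8) = 8x4
Op 2 fold_right: fold axis v@6; visible region now rows[0,8) x cols[6,8) = 8x2
Op 3 fold_left: fold axis v@7; visible region now rows[0,8) x cols[6,7) = 8x1
Op 4 fold_up: fold axis h@4; visible region now rows[0,4) x cols[6,7) = 4x1
Op 5 fold_up: fold axis h@2; visible region now rows[0,2) x cols[6,7) = 2x1
Op 6 cut(0, 0): punch at orig (0,6); cuts so far [(0, 6)]; region rows[0,2) x cols[6,7) = 2x1
Op 7 cut(1, 0): punch at orig (1,6); cuts so far [(0, 6), (1, 6)]; region rows[0,2) x cols[6,7) = 2x1
Unfold 1 (reflect across h@2): 4 holes -> [(0, 6), (1, 6), (2, 6), (3, 6)]
Unfold 2 (reflect across h@4): 8 holes -> [(0, 6), (1, 6), (2, 6), (3, 6), (4, 6), (5, 6), (6, 6), (7, 6)]
Unfold 3 (reflect across v@7): 16 holes -> [(0, 6), (0, 7), (1, 6), (1, 7), (2, 6), (2, 7), (3, 6), (3, 7), (4, 6), (4, 7), (5, 6), (5, 7), (6, 6), (6, 7), (7, 6), (7, 7)]
Unfold 4 (reflect across v@6): 32 holes -> [(0, 4), (0, 5), (0, 6), (0, 7), (1, 4), (1, 5), (1, 6), (1, 7), (2, 4), (2, 5), (2, 6), (2, 7), (3, 4), (3, 5), (3, 6), (3, 7), (4, 4), (4, 5), (4, 6), (4, 7), (5, 4), (5, 5), (5, 6), (5, 7), (6, 4), (6, 5), (6, 6), (6, 7), (7, 4), (7, 5), (7, 6), (7, 7)]
Unfold 5 (reflect across v@4): 64 holes -> [(0, 0), (0, 1), (0, 2), (0, 3), (0, 4), (0, 5), (0, 6), (0, 7), (1, 0), (1, 1), (1, 2), (1, 3), (1, 4), (1, 5), (1, 6), (1, 7), (2, 0), (2, 1), (2, 2), (2, 3), (2, 4), (2, 5), (2, 6), (2, 7), (3, 0), (3, 1), (3, 2), (3, 3), (3, 4), (3, 5), (3, 6), (3, 7), (4, 0), (4, 1), (4, 2), (4, 3), (4, 4), (4, 5), (4, 6), (4, 7), (5, 0), (5, 1), (5, 2), (5, 3), (5, 4), (5, 5), (5, 6), (5, 7), (6, 0), (6, 1), (6, 2), (6, 3), (6, 4), (6, 5), (6, 6), (6, 7), (7, 0), (7, 1), (7, 2), (7, 3), (7, 4), (7, 5), (7, 6), (7, 7)]

Answer: OOOOOOOO
OOOOOOOO
OOOOOOOO
OOOOOOOO
OOOOOOOO
OOOOOOOO
OOOOOOOO
OOOOOOOO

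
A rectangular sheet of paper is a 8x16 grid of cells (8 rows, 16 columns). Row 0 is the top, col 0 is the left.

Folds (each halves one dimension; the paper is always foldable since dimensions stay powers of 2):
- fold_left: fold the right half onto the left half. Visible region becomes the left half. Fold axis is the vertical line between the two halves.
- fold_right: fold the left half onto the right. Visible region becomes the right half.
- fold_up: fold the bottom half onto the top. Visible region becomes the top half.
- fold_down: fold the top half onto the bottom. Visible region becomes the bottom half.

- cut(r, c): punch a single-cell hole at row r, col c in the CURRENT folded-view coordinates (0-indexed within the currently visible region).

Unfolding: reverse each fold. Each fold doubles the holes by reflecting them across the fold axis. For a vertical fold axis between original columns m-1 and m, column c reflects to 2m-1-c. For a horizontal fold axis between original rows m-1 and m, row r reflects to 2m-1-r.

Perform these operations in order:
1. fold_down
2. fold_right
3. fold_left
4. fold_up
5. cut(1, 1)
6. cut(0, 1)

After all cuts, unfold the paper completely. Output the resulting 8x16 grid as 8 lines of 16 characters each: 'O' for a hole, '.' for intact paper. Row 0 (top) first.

Op 1 fold_down: fold axis h@4; visible region now rows[4,8) x cols[0,16) = 4x16
Op 2 fold_right: fold axis v@8; visible region now rows[4,8) x cols[8,16) = 4x8
Op 3 fold_left: fold axis v@12; visible region now rows[4,8) x cols[8,12) = 4x4
Op 4 fold_up: fold axis h@6; visible region now rows[4,6) x cols[8,12) = 2x4
Op 5 cut(1, 1): punch at orig (5,9); cuts so far [(5, 9)]; region rows[4,6) x cols[8,12) = 2x4
Op 6 cut(0, 1): punch at orig (4,9); cuts so far [(4, 9), (5, 9)]; region rows[4,6) x cols[8,12) = 2x4
Unfold 1 (reflect across h@6): 4 holes -> [(4, 9), (5, 9), (6, 9), (7, 9)]
Unfold 2 (reflect across v@12): 8 holes -> [(4, 9), (4, 14), (5, 9), (5, 14), (6, 9), (6, 14), (7, 9), (7, 14)]
Unfold 3 (reflect across v@8): 16 holes -> [(4, 1), (4, 6), (4, 9), (4, 14), (5, 1), (5, 6), (5, 9), (5, 14), (6, 1), (6, 6), (6, 9), (6, 14), (7, 1), (7, 6), (7, 9), (7, 14)]
Unfold 4 (reflect across h@4): 32 holes -> [(0, 1), (0, 6), (0, 9), (0, 14), (1, 1), (1, 6), (1, 9), (1, 14), (2, 1), (2, 6), (2, 9), (2, 14), (3, 1), (3, 6), (3, 9), (3, 14), (4, 1), (4, 6), (4, 9), (4, 14), (5, 1), (5, 6), (5, 9), (5, 14), (6, 1), (6, 6), (6, 9), (6, 14), (7, 1), (7, 6), (7, 9), (7, 14)]

Answer: .O....O..O....O.
.O....O..O....O.
.O....O..O....O.
.O....O..O....O.
.O....O..O....O.
.O....O..O....O.
.O....O..O....O.
.O....O..O....O.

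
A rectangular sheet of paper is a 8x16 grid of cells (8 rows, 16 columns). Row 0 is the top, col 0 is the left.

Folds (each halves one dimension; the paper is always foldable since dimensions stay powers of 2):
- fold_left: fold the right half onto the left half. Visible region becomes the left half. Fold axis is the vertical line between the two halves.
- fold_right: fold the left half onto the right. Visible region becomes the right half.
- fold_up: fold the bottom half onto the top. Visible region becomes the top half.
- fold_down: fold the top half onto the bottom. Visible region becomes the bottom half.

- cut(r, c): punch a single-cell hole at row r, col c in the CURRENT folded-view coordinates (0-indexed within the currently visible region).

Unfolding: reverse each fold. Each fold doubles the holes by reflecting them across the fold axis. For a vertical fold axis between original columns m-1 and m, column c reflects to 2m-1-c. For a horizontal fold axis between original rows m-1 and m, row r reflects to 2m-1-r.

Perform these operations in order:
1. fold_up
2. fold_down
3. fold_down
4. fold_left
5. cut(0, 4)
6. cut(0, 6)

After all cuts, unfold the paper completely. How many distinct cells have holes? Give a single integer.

Answer: 32

Derivation:
Op 1 fold_up: fold axis h@4; visible region now rows[0,4) x cols[0,16) = 4x16
Op 2 fold_down: fold axis h@2; visible region now rows[2,4) x cols[0,16) = 2x16
Op 3 fold_down: fold axis h@3; visible region now rows[3,4) x cols[0,16) = 1x16
Op 4 fold_left: fold axis v@8; visible region now rows[3,4) x cols[0,8) = 1x8
Op 5 cut(0, 4): punch at orig (3,4); cuts so far [(3, 4)]; region rows[3,4) x cols[0,8) = 1x8
Op 6 cut(0, 6): punch at orig (3,6); cuts so far [(3, 4), (3, 6)]; region rows[3,4) x cols[0,8) = 1x8
Unfold 1 (reflect across v@8): 4 holes -> [(3, 4), (3, 6), (3, 9), (3, 11)]
Unfold 2 (reflect across h@3): 8 holes -> [(2, 4), (2, 6), (2, 9), (2, 11), (3, 4), (3, 6), (3, 9), (3, 11)]
Unfold 3 (reflect across h@2): 16 holes -> [(0, 4), (0, 6), (0, 9), (0, 11), (1, 4), (1, 6), (1, 9), (1, 11), (2, 4), (2, 6), (2, 9), (2, 11), (3, 4), (3, 6), (3, 9), (3, 11)]
Unfold 4 (reflect across h@4): 32 holes -> [(0, 4), (0, 6), (0, 9), (0, 11), (1, 4), (1, 6), (1, 9), (1, 11), (2, 4), (2, 6), (2, 9), (2, 11), (3, 4), (3, 6), (3, 9), (3, 11), (4, 4), (4, 6), (4, 9), (4, 11), (5, 4), (5, 6), (5, 9), (5, 11), (6, 4), (6, 6), (6, 9), (6, 11), (7, 4), (7, 6), (7, 9), (7, 11)]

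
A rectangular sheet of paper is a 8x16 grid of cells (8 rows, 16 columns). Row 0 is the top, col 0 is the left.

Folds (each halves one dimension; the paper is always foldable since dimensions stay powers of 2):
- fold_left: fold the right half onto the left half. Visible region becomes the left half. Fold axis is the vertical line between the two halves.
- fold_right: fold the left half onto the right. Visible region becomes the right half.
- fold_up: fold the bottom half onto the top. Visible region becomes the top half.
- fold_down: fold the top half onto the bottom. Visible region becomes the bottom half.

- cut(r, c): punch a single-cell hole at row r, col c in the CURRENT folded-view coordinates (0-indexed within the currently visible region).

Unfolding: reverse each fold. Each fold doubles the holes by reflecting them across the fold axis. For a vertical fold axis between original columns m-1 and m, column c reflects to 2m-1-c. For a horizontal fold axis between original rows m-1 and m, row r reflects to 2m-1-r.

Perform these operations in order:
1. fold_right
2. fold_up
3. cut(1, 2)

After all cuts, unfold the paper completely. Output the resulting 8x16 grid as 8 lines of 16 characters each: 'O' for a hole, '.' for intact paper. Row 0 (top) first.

Answer: ................
.....O....O.....
................
................
................
................
.....O....O.....
................

Derivation:
Op 1 fold_right: fold axis v@8; visible region now rows[0,8) x cols[8,16) = 8x8
Op 2 fold_up: fold axis h@4; visible region now rows[0,4) x cols[8,16) = 4x8
Op 3 cut(1, 2): punch at orig (1,10); cuts so far [(1, 10)]; region rows[0,4) x cols[8,16) = 4x8
Unfold 1 (reflect across h@4): 2 holes -> [(1, 10), (6, 10)]
Unfold 2 (reflect across v@8): 4 holes -> [(1, 5), (1, 10), (6, 5), (6, 10)]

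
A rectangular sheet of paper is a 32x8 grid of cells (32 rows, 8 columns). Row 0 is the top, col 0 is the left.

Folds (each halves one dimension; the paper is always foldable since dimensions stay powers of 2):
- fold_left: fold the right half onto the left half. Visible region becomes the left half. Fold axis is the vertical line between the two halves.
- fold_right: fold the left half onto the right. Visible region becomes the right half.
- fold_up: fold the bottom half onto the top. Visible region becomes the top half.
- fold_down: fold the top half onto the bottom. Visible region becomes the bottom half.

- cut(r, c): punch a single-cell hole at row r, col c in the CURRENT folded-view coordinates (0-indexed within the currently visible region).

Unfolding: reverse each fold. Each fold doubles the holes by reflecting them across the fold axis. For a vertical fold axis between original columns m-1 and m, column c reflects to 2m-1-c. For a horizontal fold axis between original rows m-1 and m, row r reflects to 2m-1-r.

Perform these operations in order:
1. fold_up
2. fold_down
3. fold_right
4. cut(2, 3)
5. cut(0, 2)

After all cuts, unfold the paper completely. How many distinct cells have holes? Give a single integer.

Op 1 fold_up: fold axis h@16; visible region now rows[0,16) x cols[0,8) = 16x8
Op 2 fold_down: fold axis h@8; visible region now rows[8,16) x cols[0,8) = 8x8
Op 3 fold_right: fold axis v@4; visible region now rows[8,16) x cols[4,8) = 8x4
Op 4 cut(2, 3): punch at orig (10,7); cuts so far [(10, 7)]; region rows[8,16) x cols[4,8) = 8x4
Op 5 cut(0, 2): punch at orig (8,6); cuts so far [(8, 6), (10, 7)]; region rows[8,16) x cols[4,8) = 8x4
Unfold 1 (reflect across v@4): 4 holes -> [(8, 1), (8, 6), (10, 0), (10, 7)]
Unfold 2 (reflect across h@8): 8 holes -> [(5, 0), (5, 7), (7, 1), (7, 6), (8, 1), (8, 6), (10, 0), (10, 7)]
Unfold 3 (reflect across h@16): 16 holes -> [(5, 0), (5, 7), (7, 1), (7, 6), (8, 1), (8, 6), (10, 0), (10, 7), (21, 0), (21, 7), (23, 1), (23, 6), (24, 1), (24, 6), (26, 0), (26, 7)]

Answer: 16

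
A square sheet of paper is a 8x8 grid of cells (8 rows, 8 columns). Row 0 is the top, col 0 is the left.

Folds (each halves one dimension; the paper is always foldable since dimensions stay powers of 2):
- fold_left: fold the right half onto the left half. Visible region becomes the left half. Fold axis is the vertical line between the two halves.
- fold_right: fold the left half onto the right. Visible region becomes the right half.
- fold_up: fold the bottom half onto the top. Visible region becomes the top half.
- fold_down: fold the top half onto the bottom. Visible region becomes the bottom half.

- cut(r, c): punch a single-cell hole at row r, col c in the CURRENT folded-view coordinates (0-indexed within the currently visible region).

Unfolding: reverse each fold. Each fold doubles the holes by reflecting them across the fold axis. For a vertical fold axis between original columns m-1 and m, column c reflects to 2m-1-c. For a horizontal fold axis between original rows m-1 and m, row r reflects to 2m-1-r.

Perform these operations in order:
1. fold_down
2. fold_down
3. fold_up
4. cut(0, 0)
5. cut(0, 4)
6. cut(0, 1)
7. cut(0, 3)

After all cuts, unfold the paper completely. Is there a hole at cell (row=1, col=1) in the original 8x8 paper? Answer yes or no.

Answer: yes

Derivation:
Op 1 fold_down: fold axis h@4; visible region now rows[4,8) x cols[0,8) = 4x8
Op 2 fold_down: fold axis h@6; visible region now rows[6,8) x cols[0,8) = 2x8
Op 3 fold_up: fold axis h@7; visible region now rows[6,7) x cols[0,8) = 1x8
Op 4 cut(0, 0): punch at orig (6,0); cuts so far [(6, 0)]; region rows[6,7) x cols[0,8) = 1x8
Op 5 cut(0, 4): punch at orig (6,4); cuts so far [(6, 0), (6, 4)]; region rows[6,7) x cols[0,8) = 1x8
Op 6 cut(0, 1): punch at orig (6,1); cuts so far [(6, 0), (6, 1), (6, 4)]; region rows[6,7) x cols[0,8) = 1x8
Op 7 cut(0, 3): punch at orig (6,3); cuts so far [(6, 0), (6, 1), (6, 3), (6, 4)]; region rows[6,7) x cols[0,8) = 1x8
Unfold 1 (reflect across h@7): 8 holes -> [(6, 0), (6, 1), (6, 3), (6, 4), (7, 0), (7, 1), (7, 3), (7, 4)]
Unfold 2 (reflect across h@6): 16 holes -> [(4, 0), (4, 1), (4, 3), (4, 4), (5, 0), (5, 1), (5, 3), (5, 4), (6, 0), (6, 1), (6, 3), (6, 4), (7, 0), (7, 1), (7, 3), (7, 4)]
Unfold 3 (reflect across h@4): 32 holes -> [(0, 0), (0, 1), (0, 3), (0, 4), (1, 0), (1, 1), (1, 3), (1, 4), (2, 0), (2, 1), (2, 3), (2, 4), (3, 0), (3, 1), (3, 3), (3, 4), (4, 0), (4, 1), (4, 3), (4, 4), (5, 0), (5, 1), (5, 3), (5, 4), (6, 0), (6, 1), (6, 3), (6, 4), (7, 0), (7, 1), (7, 3), (7, 4)]
Holes: [(0, 0), (0, 1), (0, 3), (0, 4), (1, 0), (1, 1), (1, 3), (1, 4), (2, 0), (2, 1), (2, 3), (2, 4), (3, 0), (3, 1), (3, 3), (3, 4), (4, 0), (4, 1), (4, 3), (4, 4), (5, 0), (5, 1), (5, 3), (5, 4), (6, 0), (6, 1), (6, 3), (6, 4), (7, 0), (7, 1), (7, 3), (7, 4)]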